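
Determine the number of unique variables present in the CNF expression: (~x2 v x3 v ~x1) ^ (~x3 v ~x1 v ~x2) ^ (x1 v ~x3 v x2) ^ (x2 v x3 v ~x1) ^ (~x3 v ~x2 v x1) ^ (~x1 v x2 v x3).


Identify each distinct variable in the formula.
Variables found: x1, x2, x3.
Total distinct variables = 3.

3


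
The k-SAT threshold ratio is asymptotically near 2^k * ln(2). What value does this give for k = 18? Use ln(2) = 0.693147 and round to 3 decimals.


Using the asymptotic formula: threshold ~ 2^k * ln(2).
2^18 = 262144.
262144 * 0.693147 = 181704.327.

181704.327


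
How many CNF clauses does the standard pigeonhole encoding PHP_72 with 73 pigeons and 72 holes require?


The PHP encoding has two parts:
1) At-least-one-hole clauses: 73 (one per pigeon, each with 72 literals).
2) At-most-one-pigeon-per-hole clauses: 72 holes * C(73,2) = 72 * 2628 = 189216.
Total clauses = 73 + 189216 = 189289.

189289


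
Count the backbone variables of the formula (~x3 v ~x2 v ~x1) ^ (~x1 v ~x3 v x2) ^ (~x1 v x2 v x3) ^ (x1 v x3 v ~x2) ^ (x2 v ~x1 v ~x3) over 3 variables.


Find all satisfying assignments: 4 model(s).
Check which variables have the same value in every model.
No variable is fixed across all models.
Backbone size = 0.

0


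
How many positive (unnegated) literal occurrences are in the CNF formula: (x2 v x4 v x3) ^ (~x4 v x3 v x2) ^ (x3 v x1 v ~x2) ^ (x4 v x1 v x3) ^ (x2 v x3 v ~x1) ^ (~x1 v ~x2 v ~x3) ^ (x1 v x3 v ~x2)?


Scan each clause for unnegated literals.
Clause 1: 3 positive; Clause 2: 2 positive; Clause 3: 2 positive; Clause 4: 3 positive; Clause 5: 2 positive; Clause 6: 0 positive; Clause 7: 2 positive.
Total positive literal occurrences = 14.

14


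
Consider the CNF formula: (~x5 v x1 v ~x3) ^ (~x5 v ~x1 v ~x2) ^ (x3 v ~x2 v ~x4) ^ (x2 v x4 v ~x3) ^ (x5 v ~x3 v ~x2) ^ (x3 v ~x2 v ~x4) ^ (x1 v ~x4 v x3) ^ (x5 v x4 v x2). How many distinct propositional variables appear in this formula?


Identify each distinct variable in the formula.
Variables found: x1, x2, x3, x4, x5.
Total distinct variables = 5.

5


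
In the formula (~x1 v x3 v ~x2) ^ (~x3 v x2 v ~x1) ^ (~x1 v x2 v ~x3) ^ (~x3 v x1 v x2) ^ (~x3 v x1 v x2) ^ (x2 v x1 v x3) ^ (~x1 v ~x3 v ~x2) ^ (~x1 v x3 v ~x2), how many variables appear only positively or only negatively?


A pure literal appears in only one polarity across all clauses.
No pure literals found.
Count = 0.

0


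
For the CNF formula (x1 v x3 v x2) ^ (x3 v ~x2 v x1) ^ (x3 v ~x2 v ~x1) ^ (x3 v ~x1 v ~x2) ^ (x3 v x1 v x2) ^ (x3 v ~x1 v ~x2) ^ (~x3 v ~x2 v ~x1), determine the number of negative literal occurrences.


Scan each clause for negated literals.
Clause 1: 0 negative; Clause 2: 1 negative; Clause 3: 2 negative; Clause 4: 2 negative; Clause 5: 0 negative; Clause 6: 2 negative; Clause 7: 3 negative.
Total negative literal occurrences = 10.

10


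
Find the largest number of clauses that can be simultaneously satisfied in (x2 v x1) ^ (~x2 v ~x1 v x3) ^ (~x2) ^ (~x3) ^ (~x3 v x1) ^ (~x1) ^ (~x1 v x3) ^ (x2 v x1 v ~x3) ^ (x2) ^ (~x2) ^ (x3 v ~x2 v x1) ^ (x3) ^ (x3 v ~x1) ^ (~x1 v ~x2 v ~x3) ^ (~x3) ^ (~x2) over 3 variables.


Enumerate all 8 truth assignments.
For each, count how many of the 16 clauses are satisfied.
The formula is not fully satisfiable, so the maximum is below 16.
Maximum simultaneously satisfiable clauses = 13.

13


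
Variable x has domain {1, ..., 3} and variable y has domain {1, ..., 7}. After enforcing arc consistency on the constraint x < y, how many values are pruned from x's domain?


For the constraint x < y, x needs a supporting value in y's domain.
x can be at most 6 (one less than y's maximum).
Valid x values from domain: 3 out of 3.
Pruned = 3 - 3 = 0.

0


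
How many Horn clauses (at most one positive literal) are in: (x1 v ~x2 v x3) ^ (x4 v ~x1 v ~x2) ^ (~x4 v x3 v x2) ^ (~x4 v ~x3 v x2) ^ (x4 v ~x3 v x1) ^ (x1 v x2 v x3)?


A Horn clause has at most one positive literal.
Clause 1: 2 positive lit(s) -> not Horn
Clause 2: 1 positive lit(s) -> Horn
Clause 3: 2 positive lit(s) -> not Horn
Clause 4: 1 positive lit(s) -> Horn
Clause 5: 2 positive lit(s) -> not Horn
Clause 6: 3 positive lit(s) -> not Horn
Total Horn clauses = 2.

2


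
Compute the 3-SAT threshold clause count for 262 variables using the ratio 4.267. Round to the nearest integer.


The 3-SAT phase transition occurs at approximately 4.267 clauses per variable.
m = 4.267 * 262 = 1117.954.
Rounded to nearest integer: 1118.

1118


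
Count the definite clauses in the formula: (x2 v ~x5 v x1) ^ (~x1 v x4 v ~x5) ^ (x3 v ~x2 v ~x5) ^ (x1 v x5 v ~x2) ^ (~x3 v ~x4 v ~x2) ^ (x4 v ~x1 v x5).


A definite clause has exactly one positive literal.
Clause 1: 2 positive -> not definite
Clause 2: 1 positive -> definite
Clause 3: 1 positive -> definite
Clause 4: 2 positive -> not definite
Clause 5: 0 positive -> not definite
Clause 6: 2 positive -> not definite
Definite clause count = 2.

2


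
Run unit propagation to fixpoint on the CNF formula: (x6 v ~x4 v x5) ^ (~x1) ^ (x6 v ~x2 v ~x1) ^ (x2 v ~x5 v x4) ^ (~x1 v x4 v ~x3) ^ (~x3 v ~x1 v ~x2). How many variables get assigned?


Unit propagation repeatedly assigns the literal in any unit clause, then simplifies.
Assignments in order: x1 = F.
No further unit clauses remain.
Total variables assigned = 1.

1


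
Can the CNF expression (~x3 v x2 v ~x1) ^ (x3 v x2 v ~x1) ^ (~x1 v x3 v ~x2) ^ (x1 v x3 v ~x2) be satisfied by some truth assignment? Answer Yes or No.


Check all 8 possible truth assignments.
Number of satisfying assignments found: 4.
The formula is satisfiable.

Yes


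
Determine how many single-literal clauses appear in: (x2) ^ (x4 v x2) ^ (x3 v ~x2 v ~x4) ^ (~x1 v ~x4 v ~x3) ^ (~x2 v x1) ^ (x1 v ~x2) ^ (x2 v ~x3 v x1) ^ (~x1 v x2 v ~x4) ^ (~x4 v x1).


A unit clause contains exactly one literal.
Unit clauses found: (x2).
Count = 1.

1


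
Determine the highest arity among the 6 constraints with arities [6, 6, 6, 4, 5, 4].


The arities are: 6, 6, 6, 4, 5, 4.
Scan for the maximum value.
Maximum arity = 6.

6


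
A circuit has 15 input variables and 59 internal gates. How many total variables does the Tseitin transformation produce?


The Tseitin transformation introduces one auxiliary variable per gate.
Total variables = inputs + gates = 15 + 59 = 74.

74


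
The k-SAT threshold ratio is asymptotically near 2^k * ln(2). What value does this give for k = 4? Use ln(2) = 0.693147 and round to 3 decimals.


Using the asymptotic formula: threshold ~ 2^k * ln(2).
2^4 = 16.
16 * 0.693147 = 11.09.

11.09


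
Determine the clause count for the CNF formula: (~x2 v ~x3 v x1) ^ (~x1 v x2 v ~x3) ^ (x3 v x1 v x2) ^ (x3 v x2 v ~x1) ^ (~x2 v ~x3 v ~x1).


Each group enclosed in parentheses joined by ^ is one clause.
Counting the conjuncts: 5 clauses.

5


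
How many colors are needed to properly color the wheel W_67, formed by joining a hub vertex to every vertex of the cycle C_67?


W_67 consists of the cycle C_67 together with a hub vertex adjacent to every cycle vertex.
The cycle C_67 needs 3 colors (odd cycle -> 3).
The hub is adjacent to every cycle vertex, so it must receive a new color distinct from all of them.
Chromatic number = 3 + 1 = 4.

4


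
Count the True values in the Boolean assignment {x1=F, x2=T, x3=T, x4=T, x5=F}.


The weight is the number of variables assigned True.
True variables: x2, x3, x4.
Weight = 3.

3


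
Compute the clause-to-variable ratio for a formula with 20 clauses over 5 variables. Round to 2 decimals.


Clause-to-variable ratio = clauses / variables.
20 / 5 = 4.0.

4.0


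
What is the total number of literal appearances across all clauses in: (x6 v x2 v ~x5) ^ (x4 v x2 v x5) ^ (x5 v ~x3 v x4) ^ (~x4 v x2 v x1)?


Clause lengths: 3, 3, 3, 3.
Sum = 3 + 3 + 3 + 3 = 12.

12


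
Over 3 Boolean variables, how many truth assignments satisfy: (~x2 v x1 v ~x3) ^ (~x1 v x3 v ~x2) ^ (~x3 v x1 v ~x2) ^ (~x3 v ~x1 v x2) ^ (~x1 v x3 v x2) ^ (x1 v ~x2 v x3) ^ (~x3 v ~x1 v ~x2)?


Enumerate all 8 truth assignments over 3 variables.
Test each against every clause.
Satisfying assignments found: 2.

2


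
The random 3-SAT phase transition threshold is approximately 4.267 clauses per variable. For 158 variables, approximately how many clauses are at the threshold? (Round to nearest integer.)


The 3-SAT phase transition occurs at approximately 4.267 clauses per variable.
m = 4.267 * 158 = 674.186.
Rounded to nearest integer: 674.

674


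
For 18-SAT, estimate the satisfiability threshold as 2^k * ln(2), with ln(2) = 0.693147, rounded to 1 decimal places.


Using the asymptotic formula: threshold ~ 2^k * ln(2).
2^18 = 262144.
262144 * 0.693147 = 181704.3.

181704.3


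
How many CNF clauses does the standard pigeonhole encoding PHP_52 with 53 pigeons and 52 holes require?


The PHP encoding has two parts:
1) At-least-one-hole clauses: 53 (one per pigeon, each with 52 literals).
2) At-most-one-pigeon-per-hole clauses: 52 holes * C(53,2) = 52 * 1378 = 71656.
Total clauses = 53 + 71656 = 71709.

71709


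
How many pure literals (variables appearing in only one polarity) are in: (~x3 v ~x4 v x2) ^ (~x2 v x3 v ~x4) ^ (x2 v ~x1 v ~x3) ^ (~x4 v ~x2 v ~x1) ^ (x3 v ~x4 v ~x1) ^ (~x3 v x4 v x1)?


A pure literal appears in only one polarity across all clauses.
No pure literals found.
Count = 0.

0


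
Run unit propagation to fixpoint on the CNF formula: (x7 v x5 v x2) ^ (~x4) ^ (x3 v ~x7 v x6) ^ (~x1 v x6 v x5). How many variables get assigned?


Unit propagation repeatedly assigns the literal in any unit clause, then simplifies.
Assignments in order: x4 = F.
No further unit clauses remain.
Total variables assigned = 1.

1


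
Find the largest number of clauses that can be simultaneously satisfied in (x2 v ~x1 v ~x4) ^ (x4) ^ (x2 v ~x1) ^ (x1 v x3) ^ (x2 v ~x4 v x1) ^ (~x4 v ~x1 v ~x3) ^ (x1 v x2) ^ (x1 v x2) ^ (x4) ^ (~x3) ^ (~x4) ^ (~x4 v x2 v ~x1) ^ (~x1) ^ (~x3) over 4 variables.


Enumerate all 16 truth assignments.
For each, count how many of the 14 clauses are satisfied.
The formula is not fully satisfiable, so the maximum is below 14.
Maximum simultaneously satisfiable clauses = 12.

12


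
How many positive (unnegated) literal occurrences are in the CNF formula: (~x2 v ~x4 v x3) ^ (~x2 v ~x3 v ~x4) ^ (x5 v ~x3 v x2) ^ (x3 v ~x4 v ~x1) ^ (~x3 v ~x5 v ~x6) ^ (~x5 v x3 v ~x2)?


Scan each clause for unnegated literals.
Clause 1: 1 positive; Clause 2: 0 positive; Clause 3: 2 positive; Clause 4: 1 positive; Clause 5: 0 positive; Clause 6: 1 positive.
Total positive literal occurrences = 5.

5


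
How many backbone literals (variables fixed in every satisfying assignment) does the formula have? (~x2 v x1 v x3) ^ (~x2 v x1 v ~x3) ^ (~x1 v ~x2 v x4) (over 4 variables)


Find all satisfying assignments: 10 model(s).
Check which variables have the same value in every model.
No variable is fixed across all models.
Backbone size = 0.

0


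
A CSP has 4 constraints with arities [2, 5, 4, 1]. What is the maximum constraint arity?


The arities are: 2, 5, 4, 1.
Scan for the maximum value.
Maximum arity = 5.

5


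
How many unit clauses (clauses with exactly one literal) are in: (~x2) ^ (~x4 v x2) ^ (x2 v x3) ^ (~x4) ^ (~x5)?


A unit clause contains exactly one literal.
Unit clauses found: (~x2), (~x4), (~x5).
Count = 3.

3


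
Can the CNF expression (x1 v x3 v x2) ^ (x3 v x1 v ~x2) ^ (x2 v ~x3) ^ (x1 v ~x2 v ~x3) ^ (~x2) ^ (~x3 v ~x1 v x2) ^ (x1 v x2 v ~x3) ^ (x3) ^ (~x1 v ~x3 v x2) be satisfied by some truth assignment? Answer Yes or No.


Check all 8 possible truth assignments.
Number of satisfying assignments found: 0.
The formula is unsatisfiable.

No


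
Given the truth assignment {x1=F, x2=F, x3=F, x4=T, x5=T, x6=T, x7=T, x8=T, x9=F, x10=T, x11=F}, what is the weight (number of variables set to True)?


The weight is the number of variables assigned True.
True variables: x4, x5, x6, x7, x8, x10.
Weight = 6.

6


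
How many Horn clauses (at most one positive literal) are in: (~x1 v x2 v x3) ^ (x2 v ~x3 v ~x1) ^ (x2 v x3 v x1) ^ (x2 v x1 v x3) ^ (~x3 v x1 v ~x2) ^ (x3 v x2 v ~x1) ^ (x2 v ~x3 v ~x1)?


A Horn clause has at most one positive literal.
Clause 1: 2 positive lit(s) -> not Horn
Clause 2: 1 positive lit(s) -> Horn
Clause 3: 3 positive lit(s) -> not Horn
Clause 4: 3 positive lit(s) -> not Horn
Clause 5: 1 positive lit(s) -> Horn
Clause 6: 2 positive lit(s) -> not Horn
Clause 7: 1 positive lit(s) -> Horn
Total Horn clauses = 3.

3


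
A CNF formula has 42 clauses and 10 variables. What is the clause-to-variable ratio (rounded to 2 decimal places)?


Clause-to-variable ratio = clauses / variables.
42 / 10 = 4.2.

4.2


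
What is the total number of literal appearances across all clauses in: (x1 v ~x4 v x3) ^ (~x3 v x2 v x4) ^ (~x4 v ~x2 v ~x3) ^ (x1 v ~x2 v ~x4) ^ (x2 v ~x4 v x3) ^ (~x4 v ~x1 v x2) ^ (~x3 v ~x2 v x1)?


Clause lengths: 3, 3, 3, 3, 3, 3, 3.
Sum = 3 + 3 + 3 + 3 + 3 + 3 + 3 = 21.

21


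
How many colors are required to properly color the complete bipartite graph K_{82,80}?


K_{82,80} is bipartite by definition: the two parts are independent sets, with every edge crossing between them.
Color all vertices in one part with color 1 and all vertices in the other part with color 2.
Since the graph has at least one edge, one color does not suffice.
Chromatic number = 2.

2


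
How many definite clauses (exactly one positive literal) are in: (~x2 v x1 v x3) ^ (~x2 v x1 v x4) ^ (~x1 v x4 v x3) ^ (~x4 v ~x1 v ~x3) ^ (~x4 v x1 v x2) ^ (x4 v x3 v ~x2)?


A definite clause has exactly one positive literal.
Clause 1: 2 positive -> not definite
Clause 2: 2 positive -> not definite
Clause 3: 2 positive -> not definite
Clause 4: 0 positive -> not definite
Clause 5: 2 positive -> not definite
Clause 6: 2 positive -> not definite
Definite clause count = 0.

0


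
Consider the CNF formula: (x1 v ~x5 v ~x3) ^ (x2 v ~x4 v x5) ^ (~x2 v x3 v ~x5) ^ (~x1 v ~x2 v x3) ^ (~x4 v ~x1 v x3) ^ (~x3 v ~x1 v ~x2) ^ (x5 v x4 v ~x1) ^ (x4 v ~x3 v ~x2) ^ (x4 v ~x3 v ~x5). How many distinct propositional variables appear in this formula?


Identify each distinct variable in the formula.
Variables found: x1, x2, x3, x4, x5.
Total distinct variables = 5.

5


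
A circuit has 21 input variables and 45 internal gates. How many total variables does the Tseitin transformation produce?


The Tseitin transformation introduces one auxiliary variable per gate.
Total variables = inputs + gates = 21 + 45 = 66.

66


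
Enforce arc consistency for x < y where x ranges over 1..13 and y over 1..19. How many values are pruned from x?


For the constraint x < y, x needs a supporting value in y's domain.
x can be at most 18 (one less than y's maximum).
Valid x values from domain: 13 out of 13.
Pruned = 13 - 13 = 0.

0


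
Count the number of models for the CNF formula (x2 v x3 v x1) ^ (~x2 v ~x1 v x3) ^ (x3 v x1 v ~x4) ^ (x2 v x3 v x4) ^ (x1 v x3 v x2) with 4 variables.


Enumerate all 16 truth assignments over 4 variables.
Test each against every clause.
Satisfying assignments found: 10.

10


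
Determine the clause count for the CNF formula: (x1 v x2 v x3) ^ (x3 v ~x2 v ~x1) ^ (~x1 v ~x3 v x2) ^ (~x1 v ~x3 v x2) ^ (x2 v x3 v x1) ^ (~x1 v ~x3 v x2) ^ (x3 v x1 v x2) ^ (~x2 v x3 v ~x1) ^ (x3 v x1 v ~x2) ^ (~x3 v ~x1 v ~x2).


Each group enclosed in parentheses joined by ^ is one clause.
Counting the conjuncts: 10 clauses.

10


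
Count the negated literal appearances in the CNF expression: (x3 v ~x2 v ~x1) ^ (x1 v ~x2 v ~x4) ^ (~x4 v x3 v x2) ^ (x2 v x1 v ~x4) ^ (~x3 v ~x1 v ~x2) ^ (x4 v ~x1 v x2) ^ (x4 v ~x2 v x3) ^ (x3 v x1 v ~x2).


Scan each clause for negated literals.
Clause 1: 2 negative; Clause 2: 2 negative; Clause 3: 1 negative; Clause 4: 1 negative; Clause 5: 3 negative; Clause 6: 1 negative; Clause 7: 1 negative; Clause 8: 1 negative.
Total negative literal occurrences = 12.

12


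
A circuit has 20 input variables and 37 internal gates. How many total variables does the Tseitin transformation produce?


The Tseitin transformation introduces one auxiliary variable per gate.
Total variables = inputs + gates = 20 + 37 = 57.

57


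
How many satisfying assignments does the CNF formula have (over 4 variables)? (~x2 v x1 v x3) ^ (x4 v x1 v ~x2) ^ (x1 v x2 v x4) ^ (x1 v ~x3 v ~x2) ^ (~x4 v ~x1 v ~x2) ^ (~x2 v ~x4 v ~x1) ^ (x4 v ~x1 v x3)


Enumerate all 16 truth assignments over 4 variables.
Test each against every clause.
Satisfying assignments found: 6.

6


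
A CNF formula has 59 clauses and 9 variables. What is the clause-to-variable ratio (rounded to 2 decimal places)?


Clause-to-variable ratio = clauses / variables.
59 / 9 = 6.56.

6.56


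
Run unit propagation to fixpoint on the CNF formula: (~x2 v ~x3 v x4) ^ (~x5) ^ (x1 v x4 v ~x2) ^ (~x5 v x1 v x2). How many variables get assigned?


Unit propagation repeatedly assigns the literal in any unit clause, then simplifies.
Assignments in order: x5 = F.
No further unit clauses remain.
Total variables assigned = 1.

1


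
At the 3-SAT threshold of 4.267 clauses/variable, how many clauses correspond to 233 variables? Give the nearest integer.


The 3-SAT phase transition occurs at approximately 4.267 clauses per variable.
m = 4.267 * 233 = 994.211.
Rounded to nearest integer: 994.

994


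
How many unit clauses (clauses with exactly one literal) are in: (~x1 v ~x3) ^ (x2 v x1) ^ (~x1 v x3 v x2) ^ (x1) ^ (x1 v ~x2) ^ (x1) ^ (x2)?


A unit clause contains exactly one literal.
Unit clauses found: (x1), (x1), (x2).
Count = 3.

3


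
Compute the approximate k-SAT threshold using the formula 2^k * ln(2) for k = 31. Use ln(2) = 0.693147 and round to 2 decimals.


Using the asymptotic formula: threshold ~ 2^k * ln(2).
2^31 = 2147483648.
2147483648 * 0.693147 = 1488521848.16.

1488521848.16


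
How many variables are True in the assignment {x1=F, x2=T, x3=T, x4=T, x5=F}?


The weight is the number of variables assigned True.
True variables: x2, x3, x4.
Weight = 3.

3


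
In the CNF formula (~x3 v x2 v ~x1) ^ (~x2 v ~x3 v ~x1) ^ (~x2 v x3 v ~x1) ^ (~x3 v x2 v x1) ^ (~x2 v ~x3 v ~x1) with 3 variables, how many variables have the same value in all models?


Find all satisfying assignments: 4 model(s).
Check which variables have the same value in every model.
No variable is fixed across all models.
Backbone size = 0.

0


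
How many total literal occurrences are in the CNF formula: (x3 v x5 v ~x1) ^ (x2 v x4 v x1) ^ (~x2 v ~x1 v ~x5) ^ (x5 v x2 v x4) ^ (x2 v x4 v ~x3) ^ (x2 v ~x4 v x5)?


Clause lengths: 3, 3, 3, 3, 3, 3.
Sum = 3 + 3 + 3 + 3 + 3 + 3 = 18.

18


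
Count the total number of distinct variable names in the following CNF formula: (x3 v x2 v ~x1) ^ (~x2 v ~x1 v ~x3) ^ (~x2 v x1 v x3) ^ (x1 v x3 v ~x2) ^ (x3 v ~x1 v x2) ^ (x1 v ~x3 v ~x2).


Identify each distinct variable in the formula.
Variables found: x1, x2, x3.
Total distinct variables = 3.

3


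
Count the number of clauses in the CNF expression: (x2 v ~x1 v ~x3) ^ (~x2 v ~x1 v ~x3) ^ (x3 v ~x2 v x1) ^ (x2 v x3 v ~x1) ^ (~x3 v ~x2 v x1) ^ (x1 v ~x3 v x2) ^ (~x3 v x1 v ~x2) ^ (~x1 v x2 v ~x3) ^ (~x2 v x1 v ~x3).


Each group enclosed in parentheses joined by ^ is one clause.
Counting the conjuncts: 9 clauses.

9


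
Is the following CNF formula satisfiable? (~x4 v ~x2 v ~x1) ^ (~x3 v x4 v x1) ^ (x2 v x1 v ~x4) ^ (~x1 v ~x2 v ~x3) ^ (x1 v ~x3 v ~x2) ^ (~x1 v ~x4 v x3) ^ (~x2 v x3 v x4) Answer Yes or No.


Check all 16 possible truth assignments.
Number of satisfying assignments found: 5.
The formula is satisfiable.

Yes


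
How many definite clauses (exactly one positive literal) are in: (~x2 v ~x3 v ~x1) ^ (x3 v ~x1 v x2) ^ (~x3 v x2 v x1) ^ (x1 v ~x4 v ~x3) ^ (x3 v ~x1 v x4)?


A definite clause has exactly one positive literal.
Clause 1: 0 positive -> not definite
Clause 2: 2 positive -> not definite
Clause 3: 2 positive -> not definite
Clause 4: 1 positive -> definite
Clause 5: 2 positive -> not definite
Definite clause count = 1.

1


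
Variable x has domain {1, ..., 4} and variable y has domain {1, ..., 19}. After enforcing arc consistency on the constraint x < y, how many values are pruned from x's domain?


For the constraint x < y, x needs a supporting value in y's domain.
x can be at most 18 (one less than y's maximum).
Valid x values from domain: 4 out of 4.
Pruned = 4 - 4 = 0.

0


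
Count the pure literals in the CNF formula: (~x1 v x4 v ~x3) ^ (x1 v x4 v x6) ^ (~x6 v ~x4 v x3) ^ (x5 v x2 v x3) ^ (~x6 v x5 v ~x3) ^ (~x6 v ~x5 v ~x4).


A pure literal appears in only one polarity across all clauses.
Pure literals: x2 (positive only).
Count = 1.

1


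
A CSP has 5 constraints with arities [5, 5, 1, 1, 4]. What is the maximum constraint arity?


The arities are: 5, 5, 1, 1, 4.
Scan for the maximum value.
Maximum arity = 5.

5


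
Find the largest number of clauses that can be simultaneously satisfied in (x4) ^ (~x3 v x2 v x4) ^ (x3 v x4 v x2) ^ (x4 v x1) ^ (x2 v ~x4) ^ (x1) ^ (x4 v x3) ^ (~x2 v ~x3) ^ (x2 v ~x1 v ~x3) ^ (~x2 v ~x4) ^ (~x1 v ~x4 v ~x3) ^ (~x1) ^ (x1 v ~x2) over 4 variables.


Enumerate all 16 truth assignments.
For each, count how many of the 13 clauses are satisfied.
The formula is not fully satisfiable, so the maximum is below 13.
Maximum simultaneously satisfiable clauses = 11.

11


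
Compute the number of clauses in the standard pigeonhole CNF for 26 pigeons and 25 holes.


The PHP encoding has two parts:
1) At-least-one-hole clauses: 26 (one per pigeon, each with 25 literals).
2) At-most-one-pigeon-per-hole clauses: 25 holes * C(26,2) = 25 * 325 = 8125.
Total clauses = 26 + 8125 = 8151.

8151


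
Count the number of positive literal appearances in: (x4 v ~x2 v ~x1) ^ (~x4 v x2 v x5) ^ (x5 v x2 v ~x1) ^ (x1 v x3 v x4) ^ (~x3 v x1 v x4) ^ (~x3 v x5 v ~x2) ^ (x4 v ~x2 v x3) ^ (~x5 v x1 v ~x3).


Scan each clause for unnegated literals.
Clause 1: 1 positive; Clause 2: 2 positive; Clause 3: 2 positive; Clause 4: 3 positive; Clause 5: 2 positive; Clause 6: 1 positive; Clause 7: 2 positive; Clause 8: 1 positive.
Total positive literal occurrences = 14.

14


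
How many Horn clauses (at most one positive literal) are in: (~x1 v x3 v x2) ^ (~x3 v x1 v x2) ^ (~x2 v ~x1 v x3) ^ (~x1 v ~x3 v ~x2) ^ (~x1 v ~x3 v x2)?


A Horn clause has at most one positive literal.
Clause 1: 2 positive lit(s) -> not Horn
Clause 2: 2 positive lit(s) -> not Horn
Clause 3: 1 positive lit(s) -> Horn
Clause 4: 0 positive lit(s) -> Horn
Clause 5: 1 positive lit(s) -> Horn
Total Horn clauses = 3.

3


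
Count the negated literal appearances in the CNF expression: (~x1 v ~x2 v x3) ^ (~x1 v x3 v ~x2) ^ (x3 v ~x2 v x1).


Scan each clause for negated literals.
Clause 1: 2 negative; Clause 2: 2 negative; Clause 3: 1 negative.
Total negative literal occurrences = 5.

5


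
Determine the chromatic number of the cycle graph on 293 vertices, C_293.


An odd cycle cannot be 2-colored: alternating two colors around the cycle returns to the start with a conflict.
Since 293 is odd, three colors are required (and three suffice).
Chromatic number = 3.

3


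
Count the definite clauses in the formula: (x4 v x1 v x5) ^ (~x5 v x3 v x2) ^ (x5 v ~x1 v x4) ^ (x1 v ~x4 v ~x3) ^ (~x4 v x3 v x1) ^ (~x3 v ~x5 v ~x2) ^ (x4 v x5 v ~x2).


A definite clause has exactly one positive literal.
Clause 1: 3 positive -> not definite
Clause 2: 2 positive -> not definite
Clause 3: 2 positive -> not definite
Clause 4: 1 positive -> definite
Clause 5: 2 positive -> not definite
Clause 6: 0 positive -> not definite
Clause 7: 2 positive -> not definite
Definite clause count = 1.

1


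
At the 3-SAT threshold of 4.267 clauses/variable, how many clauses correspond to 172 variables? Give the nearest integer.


The 3-SAT phase transition occurs at approximately 4.267 clauses per variable.
m = 4.267 * 172 = 733.924.
Rounded to nearest integer: 734.

734


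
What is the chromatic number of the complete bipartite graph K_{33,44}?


K_{33,44} is bipartite by definition: the two parts are independent sets, with every edge crossing between them.
Color all vertices in one part with color 1 and all vertices in the other part with color 2.
Since the graph has at least one edge, one color does not suffice.
Chromatic number = 2.

2


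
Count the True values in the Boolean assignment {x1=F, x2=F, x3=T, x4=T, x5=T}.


The weight is the number of variables assigned True.
True variables: x3, x4, x5.
Weight = 3.

3


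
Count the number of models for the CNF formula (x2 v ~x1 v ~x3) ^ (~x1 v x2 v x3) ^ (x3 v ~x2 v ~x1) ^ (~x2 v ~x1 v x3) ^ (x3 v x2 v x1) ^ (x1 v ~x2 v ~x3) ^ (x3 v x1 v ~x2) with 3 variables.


Enumerate all 8 truth assignments over 3 variables.
Test each against every clause.
Satisfying assignments found: 2.

2


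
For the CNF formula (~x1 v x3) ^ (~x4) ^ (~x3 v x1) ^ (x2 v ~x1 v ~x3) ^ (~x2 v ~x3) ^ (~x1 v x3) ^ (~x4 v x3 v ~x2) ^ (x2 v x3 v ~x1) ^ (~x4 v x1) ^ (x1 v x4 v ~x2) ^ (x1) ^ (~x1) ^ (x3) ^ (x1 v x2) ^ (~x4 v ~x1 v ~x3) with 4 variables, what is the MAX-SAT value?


Enumerate all 16 truth assignments.
For each, count how many of the 15 clauses are satisfied.
The formula is not fully satisfiable, so the maximum is below 15.
Maximum simultaneously satisfiable clauses = 13.

13


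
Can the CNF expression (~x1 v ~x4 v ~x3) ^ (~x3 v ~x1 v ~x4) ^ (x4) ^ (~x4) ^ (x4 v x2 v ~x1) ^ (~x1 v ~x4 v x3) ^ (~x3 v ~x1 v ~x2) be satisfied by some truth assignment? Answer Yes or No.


Check all 16 possible truth assignments.
Number of satisfying assignments found: 0.
The formula is unsatisfiable.

No


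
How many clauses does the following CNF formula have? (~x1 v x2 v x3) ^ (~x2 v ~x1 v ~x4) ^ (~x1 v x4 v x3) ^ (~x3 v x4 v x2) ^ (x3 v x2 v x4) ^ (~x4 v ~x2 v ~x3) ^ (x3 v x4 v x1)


Each group enclosed in parentheses joined by ^ is one clause.
Counting the conjuncts: 7 clauses.

7


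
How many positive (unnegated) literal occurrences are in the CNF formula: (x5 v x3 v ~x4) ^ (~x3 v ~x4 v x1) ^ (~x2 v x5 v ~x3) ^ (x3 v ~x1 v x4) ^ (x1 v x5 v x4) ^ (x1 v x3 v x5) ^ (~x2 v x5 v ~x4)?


Scan each clause for unnegated literals.
Clause 1: 2 positive; Clause 2: 1 positive; Clause 3: 1 positive; Clause 4: 2 positive; Clause 5: 3 positive; Clause 6: 3 positive; Clause 7: 1 positive.
Total positive literal occurrences = 13.

13


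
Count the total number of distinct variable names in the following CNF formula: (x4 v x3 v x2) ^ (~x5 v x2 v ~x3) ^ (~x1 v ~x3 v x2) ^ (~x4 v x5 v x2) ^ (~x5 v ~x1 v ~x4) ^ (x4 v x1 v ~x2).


Identify each distinct variable in the formula.
Variables found: x1, x2, x3, x4, x5.
Total distinct variables = 5.

5


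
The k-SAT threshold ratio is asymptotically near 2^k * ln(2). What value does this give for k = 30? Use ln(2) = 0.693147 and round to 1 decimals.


Using the asymptotic formula: threshold ~ 2^k * ln(2).
2^30 = 1073741824.
1073741824 * 0.693147 = 744260924.1.

744260924.1


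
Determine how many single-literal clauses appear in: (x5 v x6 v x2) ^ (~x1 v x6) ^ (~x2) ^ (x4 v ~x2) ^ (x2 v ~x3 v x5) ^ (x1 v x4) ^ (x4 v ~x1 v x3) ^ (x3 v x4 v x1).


A unit clause contains exactly one literal.
Unit clauses found: (~x2).
Count = 1.

1


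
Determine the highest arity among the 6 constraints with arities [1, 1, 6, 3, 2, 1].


The arities are: 1, 1, 6, 3, 2, 1.
Scan for the maximum value.
Maximum arity = 6.

6


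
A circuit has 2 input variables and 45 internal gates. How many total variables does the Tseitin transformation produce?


The Tseitin transformation introduces one auxiliary variable per gate.
Total variables = inputs + gates = 2 + 45 = 47.

47


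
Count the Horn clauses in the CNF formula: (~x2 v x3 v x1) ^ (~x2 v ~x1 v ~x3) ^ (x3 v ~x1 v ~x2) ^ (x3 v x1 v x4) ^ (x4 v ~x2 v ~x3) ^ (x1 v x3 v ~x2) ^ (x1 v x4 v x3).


A Horn clause has at most one positive literal.
Clause 1: 2 positive lit(s) -> not Horn
Clause 2: 0 positive lit(s) -> Horn
Clause 3: 1 positive lit(s) -> Horn
Clause 4: 3 positive lit(s) -> not Horn
Clause 5: 1 positive lit(s) -> Horn
Clause 6: 2 positive lit(s) -> not Horn
Clause 7: 3 positive lit(s) -> not Horn
Total Horn clauses = 3.

3


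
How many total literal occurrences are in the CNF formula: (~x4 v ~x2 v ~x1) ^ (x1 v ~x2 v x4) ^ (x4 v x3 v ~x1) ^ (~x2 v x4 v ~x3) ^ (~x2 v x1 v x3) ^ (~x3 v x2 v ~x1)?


Clause lengths: 3, 3, 3, 3, 3, 3.
Sum = 3 + 3 + 3 + 3 + 3 + 3 = 18.

18


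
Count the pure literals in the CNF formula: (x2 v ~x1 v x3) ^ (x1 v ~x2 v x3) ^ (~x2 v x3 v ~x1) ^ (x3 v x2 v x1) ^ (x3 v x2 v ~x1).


A pure literal appears in only one polarity across all clauses.
Pure literals: x3 (positive only).
Count = 1.

1


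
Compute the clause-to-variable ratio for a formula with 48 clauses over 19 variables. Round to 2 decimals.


Clause-to-variable ratio = clauses / variables.
48 / 19 = 2.53.

2.53


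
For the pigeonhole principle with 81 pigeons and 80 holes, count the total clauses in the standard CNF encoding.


The PHP encoding has two parts:
1) At-least-one-hole clauses: 81 (one per pigeon, each with 80 literals).
2) At-most-one-pigeon-per-hole clauses: 80 holes * C(81,2) = 80 * 3240 = 259200.
Total clauses = 81 + 259200 = 259281.

259281


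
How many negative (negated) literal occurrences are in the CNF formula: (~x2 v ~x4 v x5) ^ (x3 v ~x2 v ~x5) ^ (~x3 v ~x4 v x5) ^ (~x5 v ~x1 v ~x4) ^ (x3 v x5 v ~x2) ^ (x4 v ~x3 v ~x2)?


Scan each clause for negated literals.
Clause 1: 2 negative; Clause 2: 2 negative; Clause 3: 2 negative; Clause 4: 3 negative; Clause 5: 1 negative; Clause 6: 2 negative.
Total negative literal occurrences = 12.

12


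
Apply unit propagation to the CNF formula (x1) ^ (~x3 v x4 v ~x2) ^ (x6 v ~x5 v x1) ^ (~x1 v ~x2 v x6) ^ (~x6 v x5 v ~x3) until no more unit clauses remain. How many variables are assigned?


Unit propagation repeatedly assigns the literal in any unit clause, then simplifies.
Assignments in order: x1 = T.
No further unit clauses remain.
Total variables assigned = 1.

1


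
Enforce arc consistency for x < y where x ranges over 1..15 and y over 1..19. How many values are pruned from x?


For the constraint x < y, x needs a supporting value in y's domain.
x can be at most 18 (one less than y's maximum).
Valid x values from domain: 15 out of 15.
Pruned = 15 - 15 = 0.

0


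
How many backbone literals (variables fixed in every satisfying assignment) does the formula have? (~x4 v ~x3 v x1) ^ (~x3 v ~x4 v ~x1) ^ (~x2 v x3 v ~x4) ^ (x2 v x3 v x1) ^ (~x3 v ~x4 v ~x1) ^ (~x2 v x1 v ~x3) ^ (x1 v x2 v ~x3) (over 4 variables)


Find all satisfying assignments: 6 model(s).
Check which variables have the same value in every model.
No variable is fixed across all models.
Backbone size = 0.

0


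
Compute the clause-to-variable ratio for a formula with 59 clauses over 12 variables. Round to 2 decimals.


Clause-to-variable ratio = clauses / variables.
59 / 12 = 4.92.

4.92


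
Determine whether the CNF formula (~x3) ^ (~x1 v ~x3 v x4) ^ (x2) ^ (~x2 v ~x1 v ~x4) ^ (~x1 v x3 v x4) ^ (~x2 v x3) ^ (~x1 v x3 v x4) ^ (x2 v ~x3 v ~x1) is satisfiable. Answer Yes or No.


Check all 16 possible truth assignments.
Number of satisfying assignments found: 0.
The formula is unsatisfiable.

No


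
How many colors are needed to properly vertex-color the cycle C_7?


An odd cycle cannot be 2-colored: alternating two colors around the cycle returns to the start with a conflict.
Since 7 is odd, three colors are required (and three suffice).
Chromatic number = 3.

3


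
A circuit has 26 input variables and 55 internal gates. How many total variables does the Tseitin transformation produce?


The Tseitin transformation introduces one auxiliary variable per gate.
Total variables = inputs + gates = 26 + 55 = 81.

81


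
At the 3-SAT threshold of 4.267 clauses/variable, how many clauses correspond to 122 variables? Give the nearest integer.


The 3-SAT phase transition occurs at approximately 4.267 clauses per variable.
m = 4.267 * 122 = 520.574.
Rounded to nearest integer: 521.

521


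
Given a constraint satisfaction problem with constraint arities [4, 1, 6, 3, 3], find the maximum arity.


The arities are: 4, 1, 6, 3, 3.
Scan for the maximum value.
Maximum arity = 6.

6


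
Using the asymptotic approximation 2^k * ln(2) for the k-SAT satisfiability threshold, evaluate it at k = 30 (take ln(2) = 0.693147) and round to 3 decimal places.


Using the asymptotic formula: threshold ~ 2^k * ln(2).
2^30 = 1073741824.
1073741824 * 0.693147 = 744260924.08.

744260924.08


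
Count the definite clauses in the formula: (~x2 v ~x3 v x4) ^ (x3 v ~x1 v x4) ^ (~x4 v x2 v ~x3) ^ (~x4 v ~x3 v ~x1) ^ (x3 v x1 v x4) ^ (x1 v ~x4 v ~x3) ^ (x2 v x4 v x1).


A definite clause has exactly one positive literal.
Clause 1: 1 positive -> definite
Clause 2: 2 positive -> not definite
Clause 3: 1 positive -> definite
Clause 4: 0 positive -> not definite
Clause 5: 3 positive -> not definite
Clause 6: 1 positive -> definite
Clause 7: 3 positive -> not definite
Definite clause count = 3.

3


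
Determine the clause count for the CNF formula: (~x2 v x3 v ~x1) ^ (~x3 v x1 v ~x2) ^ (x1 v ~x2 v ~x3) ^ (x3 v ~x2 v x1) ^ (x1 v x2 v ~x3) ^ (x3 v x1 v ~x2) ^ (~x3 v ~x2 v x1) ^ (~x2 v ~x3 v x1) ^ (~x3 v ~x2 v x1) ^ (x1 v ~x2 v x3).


Each group enclosed in parentheses joined by ^ is one clause.
Counting the conjuncts: 10 clauses.

10


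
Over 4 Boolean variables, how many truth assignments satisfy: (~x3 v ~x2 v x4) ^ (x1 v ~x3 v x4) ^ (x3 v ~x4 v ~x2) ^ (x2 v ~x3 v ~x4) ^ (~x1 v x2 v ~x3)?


Enumerate all 16 truth assignments over 4 variables.
Test each against every clause.
Satisfying assignments found: 8.

8


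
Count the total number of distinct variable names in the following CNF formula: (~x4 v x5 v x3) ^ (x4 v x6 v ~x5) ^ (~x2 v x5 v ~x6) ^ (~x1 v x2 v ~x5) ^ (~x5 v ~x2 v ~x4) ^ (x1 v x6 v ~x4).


Identify each distinct variable in the formula.
Variables found: x1, x2, x3, x4, x5, x6.
Total distinct variables = 6.

6


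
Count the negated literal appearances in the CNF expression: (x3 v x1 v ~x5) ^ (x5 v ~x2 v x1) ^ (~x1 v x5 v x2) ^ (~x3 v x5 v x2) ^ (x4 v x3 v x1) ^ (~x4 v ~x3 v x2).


Scan each clause for negated literals.
Clause 1: 1 negative; Clause 2: 1 negative; Clause 3: 1 negative; Clause 4: 1 negative; Clause 5: 0 negative; Clause 6: 2 negative.
Total negative literal occurrences = 6.

6


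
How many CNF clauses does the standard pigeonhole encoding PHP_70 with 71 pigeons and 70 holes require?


The PHP encoding has two parts:
1) At-least-one-hole clauses: 71 (one per pigeon, each with 70 literals).
2) At-most-one-pigeon-per-hole clauses: 70 holes * C(71,2) = 70 * 2485 = 173950.
Total clauses = 71 + 173950 = 174021.

174021


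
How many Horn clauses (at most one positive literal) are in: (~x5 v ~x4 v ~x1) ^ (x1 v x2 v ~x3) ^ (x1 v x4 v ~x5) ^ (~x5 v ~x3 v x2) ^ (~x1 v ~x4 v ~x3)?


A Horn clause has at most one positive literal.
Clause 1: 0 positive lit(s) -> Horn
Clause 2: 2 positive lit(s) -> not Horn
Clause 3: 2 positive lit(s) -> not Horn
Clause 4: 1 positive lit(s) -> Horn
Clause 5: 0 positive lit(s) -> Horn
Total Horn clauses = 3.

3


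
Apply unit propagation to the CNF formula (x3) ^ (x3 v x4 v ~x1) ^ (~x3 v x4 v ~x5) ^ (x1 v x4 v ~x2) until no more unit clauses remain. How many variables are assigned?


Unit propagation repeatedly assigns the literal in any unit clause, then simplifies.
Assignments in order: x3 = T.
No further unit clauses remain.
Total variables assigned = 1.

1


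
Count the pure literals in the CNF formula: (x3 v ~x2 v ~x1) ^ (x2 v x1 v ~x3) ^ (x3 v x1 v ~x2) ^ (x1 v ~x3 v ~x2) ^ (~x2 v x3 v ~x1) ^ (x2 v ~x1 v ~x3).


A pure literal appears in only one polarity across all clauses.
No pure literals found.
Count = 0.

0


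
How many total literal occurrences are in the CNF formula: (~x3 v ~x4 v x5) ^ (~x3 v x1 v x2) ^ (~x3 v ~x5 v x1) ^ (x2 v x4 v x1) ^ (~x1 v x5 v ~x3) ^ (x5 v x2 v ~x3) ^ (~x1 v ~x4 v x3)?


Clause lengths: 3, 3, 3, 3, 3, 3, 3.
Sum = 3 + 3 + 3 + 3 + 3 + 3 + 3 = 21.

21


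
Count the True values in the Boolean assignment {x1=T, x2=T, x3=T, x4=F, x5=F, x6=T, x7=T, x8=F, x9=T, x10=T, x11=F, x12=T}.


The weight is the number of variables assigned True.
True variables: x1, x2, x3, x6, x7, x9, x10, x12.
Weight = 8.

8


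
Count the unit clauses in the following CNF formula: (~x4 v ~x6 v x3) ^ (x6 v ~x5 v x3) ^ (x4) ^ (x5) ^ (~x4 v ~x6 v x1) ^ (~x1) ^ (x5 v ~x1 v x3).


A unit clause contains exactly one literal.
Unit clauses found: (x4), (x5), (~x1).
Count = 3.

3


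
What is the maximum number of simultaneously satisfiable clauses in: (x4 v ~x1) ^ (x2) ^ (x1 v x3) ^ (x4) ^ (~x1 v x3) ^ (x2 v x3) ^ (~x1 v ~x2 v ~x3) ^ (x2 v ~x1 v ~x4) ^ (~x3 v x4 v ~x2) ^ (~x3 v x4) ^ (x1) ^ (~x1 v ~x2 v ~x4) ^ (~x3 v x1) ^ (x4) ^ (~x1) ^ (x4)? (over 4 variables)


Enumerate all 16 truth assignments.
For each, count how many of the 16 clauses are satisfied.
The formula is not fully satisfiable, so the maximum is below 16.
Maximum simultaneously satisfiable clauses = 14.

14


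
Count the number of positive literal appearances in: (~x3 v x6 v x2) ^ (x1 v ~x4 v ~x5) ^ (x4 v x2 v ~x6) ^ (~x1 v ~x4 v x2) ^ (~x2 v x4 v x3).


Scan each clause for unnegated literals.
Clause 1: 2 positive; Clause 2: 1 positive; Clause 3: 2 positive; Clause 4: 1 positive; Clause 5: 2 positive.
Total positive literal occurrences = 8.

8


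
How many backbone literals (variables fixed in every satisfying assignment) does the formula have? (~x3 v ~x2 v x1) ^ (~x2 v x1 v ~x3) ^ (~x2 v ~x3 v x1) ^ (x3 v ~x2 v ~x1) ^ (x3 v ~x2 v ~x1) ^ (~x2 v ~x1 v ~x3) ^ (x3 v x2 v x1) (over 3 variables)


Find all satisfying assignments: 4 model(s).
Check which variables have the same value in every model.
No variable is fixed across all models.
Backbone size = 0.

0


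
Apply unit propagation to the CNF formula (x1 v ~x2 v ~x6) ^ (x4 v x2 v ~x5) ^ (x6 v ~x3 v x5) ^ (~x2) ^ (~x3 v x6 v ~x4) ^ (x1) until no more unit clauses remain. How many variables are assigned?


Unit propagation repeatedly assigns the literal in any unit clause, then simplifies.
Assignments in order: x2 = F, x1 = T.
No further unit clauses remain.
Total variables assigned = 2.

2


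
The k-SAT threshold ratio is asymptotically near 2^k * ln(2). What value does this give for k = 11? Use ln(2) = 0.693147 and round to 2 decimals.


Using the asymptotic formula: threshold ~ 2^k * ln(2).
2^11 = 2048.
2048 * 0.693147 = 1419.57.

1419.57


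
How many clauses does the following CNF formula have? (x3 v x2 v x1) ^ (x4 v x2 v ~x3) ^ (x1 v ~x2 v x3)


Each group enclosed in parentheses joined by ^ is one clause.
Counting the conjuncts: 3 clauses.

3


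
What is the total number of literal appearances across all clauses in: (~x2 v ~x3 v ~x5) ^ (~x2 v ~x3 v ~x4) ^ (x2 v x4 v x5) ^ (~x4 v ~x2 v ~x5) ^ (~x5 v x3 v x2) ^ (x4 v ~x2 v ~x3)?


Clause lengths: 3, 3, 3, 3, 3, 3.
Sum = 3 + 3 + 3 + 3 + 3 + 3 = 18.

18


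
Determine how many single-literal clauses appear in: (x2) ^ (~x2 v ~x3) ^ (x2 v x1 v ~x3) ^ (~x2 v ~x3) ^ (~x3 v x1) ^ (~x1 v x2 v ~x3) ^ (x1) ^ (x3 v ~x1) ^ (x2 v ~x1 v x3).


A unit clause contains exactly one literal.
Unit clauses found: (x2), (x1).
Count = 2.

2


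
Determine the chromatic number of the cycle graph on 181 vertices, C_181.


An odd cycle cannot be 2-colored: alternating two colors around the cycle returns to the start with a conflict.
Since 181 is odd, three colors are required (and three suffice).
Chromatic number = 3.

3


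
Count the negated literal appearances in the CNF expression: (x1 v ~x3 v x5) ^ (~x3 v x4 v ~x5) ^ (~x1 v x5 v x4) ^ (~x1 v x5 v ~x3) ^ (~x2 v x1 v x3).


Scan each clause for negated literals.
Clause 1: 1 negative; Clause 2: 2 negative; Clause 3: 1 negative; Clause 4: 2 negative; Clause 5: 1 negative.
Total negative literal occurrences = 7.

7
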